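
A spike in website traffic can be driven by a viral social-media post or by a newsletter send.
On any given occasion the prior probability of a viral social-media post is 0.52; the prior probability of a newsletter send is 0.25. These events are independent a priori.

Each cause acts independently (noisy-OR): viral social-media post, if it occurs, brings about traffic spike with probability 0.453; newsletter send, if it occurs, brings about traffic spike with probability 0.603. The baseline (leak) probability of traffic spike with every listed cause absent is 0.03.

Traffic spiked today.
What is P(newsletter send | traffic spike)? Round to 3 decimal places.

Under noisy-OR, P(traffic spike | causes) = 1 − (1−0.03)·∏(1−qᵢ) over the active causes.
P(traffic spike) = 0.03·0.48·0.75 + 0.61491·0.48·0.25 + 0.46941·0.52·0.75 + 0.789356·0.52·0.25 = 0.010800 + 0.073789 + 0.183070 + 0.102616 = 0.370275
The newsletter send-present share is 0.073789 + 0.102616 = 0.176405.
P(newsletter send | traffic spike) = 0.176405 / 0.370275 ≈ 0.476

P(newsletter send | traffic spike) ≈ 0.476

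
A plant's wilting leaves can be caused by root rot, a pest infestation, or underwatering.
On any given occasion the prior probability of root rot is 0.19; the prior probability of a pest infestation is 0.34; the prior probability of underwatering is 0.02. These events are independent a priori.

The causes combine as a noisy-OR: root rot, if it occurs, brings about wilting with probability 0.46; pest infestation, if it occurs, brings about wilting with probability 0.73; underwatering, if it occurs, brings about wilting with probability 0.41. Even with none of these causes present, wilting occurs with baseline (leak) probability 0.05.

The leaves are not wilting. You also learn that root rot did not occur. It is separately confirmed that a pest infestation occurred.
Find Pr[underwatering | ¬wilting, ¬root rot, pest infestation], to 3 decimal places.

Under noisy-OR, P(wilting | causes) = 1 − (1−0.05)·∏(1−qᵢ) over the active causes.
P(¬wilting | ¬root rot, pest infestation) = 0.2565*0.98 + 0.151335*0.02 = 0.251370 + 0.003027 = 0.254397
Restricting to configurations with underwatering present: 0.151335*0.02 = 0.003027.
So P(underwatering | ¬wilting, ¬root rot, pest infestation) = 0.003027/0.254397 ≈ 0.012.

Pr[underwatering | ¬wilting, ¬root rot, pest infestation] ≈ 0.012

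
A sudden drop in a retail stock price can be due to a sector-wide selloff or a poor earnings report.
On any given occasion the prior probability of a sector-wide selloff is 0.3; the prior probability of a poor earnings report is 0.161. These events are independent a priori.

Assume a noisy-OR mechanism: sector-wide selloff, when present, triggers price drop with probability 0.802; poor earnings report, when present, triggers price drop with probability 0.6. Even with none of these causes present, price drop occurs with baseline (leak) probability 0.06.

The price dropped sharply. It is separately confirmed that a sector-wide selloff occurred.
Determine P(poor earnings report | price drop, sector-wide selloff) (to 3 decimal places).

Under noisy-OR, P(price drop | causes) = 1 − (1−0.06)·∏(1−qᵢ) over the active causes.
Weight on poor earnings report=true, given the evidence: 0.925552*0.161 = 0.149014
Normalizer over all consistent configurations: 0.81388*0.839 + 0.925552*0.161 = 0.831859
Posterior = 0.149014 / 0.831859 ≈ 0.179

P(poor earnings report | price drop, sector-wide selloff) ≈ 0.179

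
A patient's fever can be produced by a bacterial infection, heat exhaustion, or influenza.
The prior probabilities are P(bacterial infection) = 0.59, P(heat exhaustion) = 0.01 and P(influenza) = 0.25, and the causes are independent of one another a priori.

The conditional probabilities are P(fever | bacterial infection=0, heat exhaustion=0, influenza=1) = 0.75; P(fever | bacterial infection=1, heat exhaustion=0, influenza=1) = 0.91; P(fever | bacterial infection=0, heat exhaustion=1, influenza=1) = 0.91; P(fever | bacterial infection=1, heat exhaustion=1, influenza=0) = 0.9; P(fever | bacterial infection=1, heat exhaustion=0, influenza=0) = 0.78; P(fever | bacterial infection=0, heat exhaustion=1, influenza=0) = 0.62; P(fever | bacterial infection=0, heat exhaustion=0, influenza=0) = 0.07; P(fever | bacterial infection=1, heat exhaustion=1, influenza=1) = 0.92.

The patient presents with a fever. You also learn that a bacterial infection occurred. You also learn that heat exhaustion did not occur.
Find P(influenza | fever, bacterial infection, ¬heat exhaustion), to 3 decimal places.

P(influenza | fever, bacterial infection, ¬heat exhaustion) ≈ 0.280

Numerator (weight on configurations with influenza): 0.91×0.25 = 0.227500
Normalizer over all consistent configurations: 0.78×0.75 + 0.91×0.25 = 0.812500
Posterior = 0.227500 / 0.812500 ≈ 0.280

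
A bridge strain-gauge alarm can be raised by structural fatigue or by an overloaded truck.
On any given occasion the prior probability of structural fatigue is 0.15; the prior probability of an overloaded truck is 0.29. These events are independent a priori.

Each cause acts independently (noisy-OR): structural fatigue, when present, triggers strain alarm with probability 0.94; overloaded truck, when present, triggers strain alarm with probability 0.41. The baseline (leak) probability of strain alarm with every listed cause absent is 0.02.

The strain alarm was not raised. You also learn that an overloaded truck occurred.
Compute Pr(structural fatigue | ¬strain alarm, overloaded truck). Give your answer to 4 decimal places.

Under noisy-OR, P(strain alarm | causes) = 1 − (1−0.02)·∏(1−qᵢ) over the active causes.
Sum P(¬strain alarm|·) weighted by the priors over both values of structural fatigue:
  P(¬strain alarm | overloaded truck) = 0.5782·0.85 + 0.034692·0.15
        = 0.491470 + 0.005204 = 0.496674
Keeping only the structural fatigue-present terms gives 0.005204, so
  P(structural fatigue | ¬strain alarm, overloaded truck) = 0.005204 / 0.496674 ≈ 0.0105

Pr(structural fatigue | ¬strain alarm, overloaded truck) ≈ 0.0105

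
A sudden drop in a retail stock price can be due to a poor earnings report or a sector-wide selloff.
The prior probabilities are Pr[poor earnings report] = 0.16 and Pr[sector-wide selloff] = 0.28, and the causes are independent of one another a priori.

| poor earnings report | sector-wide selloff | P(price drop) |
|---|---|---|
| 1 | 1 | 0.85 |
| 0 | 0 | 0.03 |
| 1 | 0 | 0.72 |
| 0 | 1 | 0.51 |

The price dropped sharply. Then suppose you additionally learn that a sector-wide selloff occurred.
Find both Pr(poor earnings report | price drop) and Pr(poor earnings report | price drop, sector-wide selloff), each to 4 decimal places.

Enumerate the 4 (poor earnings report, sector-wide selloff) configurations and weight by the priors:
  P(price drop) = 0.03·0.84·0.72 + 0.51·0.84·0.28 + 0.72·0.16·0.72 + 0.85·0.16·0.28
        = 0.018144 + 0.119952 + 0.082944 + 0.038080 = 0.259120
The terms with poor earnings report present sum to 0.121024, so
  P(poor earnings report | price drop) = 0.121024 / 0.259120 ≈ 0.4671

Now also conditioning on sector-wide selloff=true:
For the numerator, keep only poor earnings report=true terms: 0.85×0.16 = 0.136000
The normalizing constant is 0.51×0.84 + 0.85×0.16 = 0.564400
Posterior = 0.136000 / 0.564400 ≈ 0.2410
The drop from 0.4671 to 0.2410 is the explaining-away (discounting) effect.

Pr(poor earnings report | price drop) ≈ 0.4671; Pr(poor earnings report | price drop, sector-wide selloff) ≈ 0.2410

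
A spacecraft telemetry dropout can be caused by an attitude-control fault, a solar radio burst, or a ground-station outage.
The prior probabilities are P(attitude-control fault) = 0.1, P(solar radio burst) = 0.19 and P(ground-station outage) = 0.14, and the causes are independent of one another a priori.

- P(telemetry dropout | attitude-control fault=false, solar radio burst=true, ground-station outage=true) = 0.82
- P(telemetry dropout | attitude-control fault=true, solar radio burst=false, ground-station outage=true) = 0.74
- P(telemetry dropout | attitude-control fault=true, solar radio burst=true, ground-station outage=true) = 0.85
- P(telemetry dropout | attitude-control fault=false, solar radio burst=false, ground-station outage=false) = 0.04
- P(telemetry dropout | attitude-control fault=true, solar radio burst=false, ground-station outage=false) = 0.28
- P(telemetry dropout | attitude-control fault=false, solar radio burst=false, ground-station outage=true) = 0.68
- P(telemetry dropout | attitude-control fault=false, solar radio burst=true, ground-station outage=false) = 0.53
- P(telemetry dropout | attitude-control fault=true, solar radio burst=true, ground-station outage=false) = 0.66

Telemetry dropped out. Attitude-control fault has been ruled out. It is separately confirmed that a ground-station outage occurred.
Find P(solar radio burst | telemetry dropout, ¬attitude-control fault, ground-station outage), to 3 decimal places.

For the numerator, keep only solar radio burst=true terms: 0.82·0.19 = 0.155800
Denominator P(telemetry dropout | ¬attitude-control fault, ground-station outage): 0.68·0.81 + 0.82·0.19 = 0.706600
P(solar radio burst | telemetry dropout, ¬attitude-control fault, ground-station outage) = 0.155800/0.706600 ≈ 0.220

P(solar radio burst | telemetry dropout, ¬attitude-control fault, ground-station outage) ≈ 0.220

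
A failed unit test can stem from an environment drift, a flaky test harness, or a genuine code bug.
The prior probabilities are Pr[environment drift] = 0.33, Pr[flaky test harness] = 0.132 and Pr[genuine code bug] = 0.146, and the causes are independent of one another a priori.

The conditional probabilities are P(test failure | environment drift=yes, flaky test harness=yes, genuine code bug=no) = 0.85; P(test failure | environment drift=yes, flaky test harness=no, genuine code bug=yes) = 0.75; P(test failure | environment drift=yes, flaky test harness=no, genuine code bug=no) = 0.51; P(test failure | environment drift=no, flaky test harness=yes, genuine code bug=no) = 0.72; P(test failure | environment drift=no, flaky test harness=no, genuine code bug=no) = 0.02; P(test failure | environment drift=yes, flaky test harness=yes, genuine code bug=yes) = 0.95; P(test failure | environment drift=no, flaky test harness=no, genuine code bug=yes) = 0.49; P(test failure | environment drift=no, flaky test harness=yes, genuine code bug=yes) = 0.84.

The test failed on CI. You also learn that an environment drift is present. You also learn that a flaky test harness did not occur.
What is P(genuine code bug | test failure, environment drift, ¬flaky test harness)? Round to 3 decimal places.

For the numerator, keep only genuine code bug=true terms: 0.75·0.146 = 0.109500
Denominator P(test failure | environment drift, ¬flaky test harness): 0.51·0.854 + 0.75·0.146 = 0.545040
Posterior = 0.109500 / 0.545040 ≈ 0.201

P(genuine code bug | test failure, environment drift, ¬flaky test harness) ≈ 0.201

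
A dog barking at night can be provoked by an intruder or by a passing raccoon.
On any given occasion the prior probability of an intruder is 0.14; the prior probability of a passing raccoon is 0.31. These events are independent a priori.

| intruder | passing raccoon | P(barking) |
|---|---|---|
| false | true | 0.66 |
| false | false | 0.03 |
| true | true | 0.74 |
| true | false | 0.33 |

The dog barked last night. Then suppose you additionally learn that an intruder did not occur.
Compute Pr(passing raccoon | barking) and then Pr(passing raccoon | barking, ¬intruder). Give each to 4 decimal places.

For the numerator, keep only passing raccoon=true terms: 0.175956 + 0.032116 = 0.208072
Normalizer over all consistent configurations: 0.03×0.86×0.69 + 0.66×0.86×0.31 + 0.33×0.14×0.69 + 0.74×0.14×0.31 = 0.257752
P(passing raccoon | barking) = 0.208072/0.257752 ≈ 0.8073

Now also conditioning on intruder≠true:
Weight on passing raccoon=true, given the evidence: 0.66·0.31 = 0.204600
The normalizing constant is 0.03·0.69 + 0.66·0.31 = 0.225300
P(passing raccoon | barking, ¬intruder) = 0.204600/0.225300 ≈ 0.9081

Pr(passing raccoon | barking) ≈ 0.8073; Pr(passing raccoon | barking, ¬intruder) ≈ 0.9081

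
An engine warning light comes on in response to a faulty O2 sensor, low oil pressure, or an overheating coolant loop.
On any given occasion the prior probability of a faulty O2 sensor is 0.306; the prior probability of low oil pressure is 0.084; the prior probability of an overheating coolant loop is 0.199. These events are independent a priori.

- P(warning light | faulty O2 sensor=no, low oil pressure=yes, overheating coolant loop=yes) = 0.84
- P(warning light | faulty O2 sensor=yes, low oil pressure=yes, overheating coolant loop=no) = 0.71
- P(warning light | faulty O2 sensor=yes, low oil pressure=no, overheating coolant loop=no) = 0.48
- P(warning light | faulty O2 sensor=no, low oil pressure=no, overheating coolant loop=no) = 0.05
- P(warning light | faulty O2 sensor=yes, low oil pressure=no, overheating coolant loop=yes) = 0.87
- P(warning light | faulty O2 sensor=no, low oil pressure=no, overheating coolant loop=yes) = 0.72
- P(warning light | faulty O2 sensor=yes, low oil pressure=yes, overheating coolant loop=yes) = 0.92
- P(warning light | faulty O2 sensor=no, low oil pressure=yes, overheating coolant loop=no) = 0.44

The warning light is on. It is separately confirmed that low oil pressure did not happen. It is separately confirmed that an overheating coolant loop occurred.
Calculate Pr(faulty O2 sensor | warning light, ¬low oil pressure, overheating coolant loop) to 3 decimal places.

For the numerator, keep only faulty O2 sensor=true terms: 0.87*0.306 = 0.266220
The normalizing constant is 0.72*0.694 + 0.87*0.306 = 0.765900
Posterior = 0.266220 / 0.765900 ≈ 0.348

Pr(faulty O2 sensor | warning light, ¬low oil pressure, overheating coolant loop) ≈ 0.348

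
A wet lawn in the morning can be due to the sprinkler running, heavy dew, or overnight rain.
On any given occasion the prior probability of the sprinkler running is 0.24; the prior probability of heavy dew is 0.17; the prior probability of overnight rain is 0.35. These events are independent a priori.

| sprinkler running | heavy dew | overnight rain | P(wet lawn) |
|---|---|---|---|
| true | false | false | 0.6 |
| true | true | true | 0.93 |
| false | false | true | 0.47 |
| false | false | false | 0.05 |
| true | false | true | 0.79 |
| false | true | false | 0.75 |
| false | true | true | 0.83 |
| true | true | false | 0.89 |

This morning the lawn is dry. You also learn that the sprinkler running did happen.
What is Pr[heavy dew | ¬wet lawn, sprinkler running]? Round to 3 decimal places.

Weight on heavy dew=true, given the evidence: 0.012155 + 0.004165 = 0.016320
Denominator P(¬wet lawn | sprinkler running): 0.4×0.83×0.65 + 0.21×0.83×0.35 + 0.11×0.17×0.65 + 0.07×0.17×0.35 = 0.293125
Posterior = 0.016320 / 0.293125 ≈ 0.056

Pr[heavy dew | ¬wet lawn, sprinkler running] ≈ 0.056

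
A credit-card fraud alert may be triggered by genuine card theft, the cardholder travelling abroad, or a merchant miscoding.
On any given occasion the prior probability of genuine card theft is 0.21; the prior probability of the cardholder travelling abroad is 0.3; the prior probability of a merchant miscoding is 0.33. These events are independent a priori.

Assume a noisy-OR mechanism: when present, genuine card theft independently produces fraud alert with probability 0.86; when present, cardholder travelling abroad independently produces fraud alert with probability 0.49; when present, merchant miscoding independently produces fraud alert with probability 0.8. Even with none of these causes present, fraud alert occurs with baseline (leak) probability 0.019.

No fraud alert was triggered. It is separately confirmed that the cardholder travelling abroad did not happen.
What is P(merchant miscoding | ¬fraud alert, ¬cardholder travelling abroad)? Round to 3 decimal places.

P(merchant miscoding | ¬fraud alert, ¬cardholder travelling abroad) ≈ 0.090

Under noisy-OR, P(fraud alert | causes) = 1 − (1−0.019)·∏(1−qᵢ) over the active causes.
For the numerator, keep only merchant miscoding=true terms: 0.051149 + 0.001904 = 0.053053
Normalizer over all consistent configurations: 0.981·0.79·0.67 + 0.1962·0.79·0.33 + 0.13734·0.21·0.67 + 0.027468·0.21·0.33 = 0.591620
P(merchant miscoding | ¬fraud alert, ¬cardholder travelling abroad) = 0.053053/0.591620 ≈ 0.090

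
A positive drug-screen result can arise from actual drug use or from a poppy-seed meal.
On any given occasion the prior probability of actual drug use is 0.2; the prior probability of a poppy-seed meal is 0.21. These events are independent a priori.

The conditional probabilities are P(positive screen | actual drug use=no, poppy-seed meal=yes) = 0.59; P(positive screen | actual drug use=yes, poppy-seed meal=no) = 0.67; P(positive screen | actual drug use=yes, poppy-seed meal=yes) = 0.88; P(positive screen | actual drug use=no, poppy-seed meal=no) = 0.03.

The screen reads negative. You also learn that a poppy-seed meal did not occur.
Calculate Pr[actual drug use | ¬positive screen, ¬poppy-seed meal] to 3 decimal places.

Pr[actual drug use | ¬positive screen, ¬poppy-seed meal] ≈ 0.078

Enumerate both values of actual drug use and weight by the priors:
  P(¬positive screen | ¬poppy-seed meal) = 0.97×0.8 + 0.33×0.2
        = 0.776000 + 0.066000 = 0.842000
The terms with actual drug use present sum to 0.066000, so
  P(actual drug use | ¬positive screen, ¬poppy-seed meal) = 0.066000 / 0.842000 ≈ 0.078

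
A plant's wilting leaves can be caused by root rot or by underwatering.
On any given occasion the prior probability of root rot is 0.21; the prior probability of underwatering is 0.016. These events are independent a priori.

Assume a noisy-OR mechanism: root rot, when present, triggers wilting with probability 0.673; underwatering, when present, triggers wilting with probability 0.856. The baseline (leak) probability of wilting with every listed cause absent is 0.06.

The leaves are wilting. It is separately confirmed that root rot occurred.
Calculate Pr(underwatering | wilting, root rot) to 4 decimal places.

Pr(underwatering | wilting, root rot) ≈ 0.0219

Under noisy-OR, P(wilting | causes) = 1 − (1−0.06)·∏(1−qᵢ) over the active causes.
By total probability over both values of underwatering:
  P(wilting | root rot) = 0.69262·0.984 + 0.955737·0.016
        = 0.681538 + 0.015292 = 0.696830
The terms with underwatering present sum to 0.015292, so
  P(underwatering | wilting, root rot) = 0.015292 / 0.696830 ≈ 0.0219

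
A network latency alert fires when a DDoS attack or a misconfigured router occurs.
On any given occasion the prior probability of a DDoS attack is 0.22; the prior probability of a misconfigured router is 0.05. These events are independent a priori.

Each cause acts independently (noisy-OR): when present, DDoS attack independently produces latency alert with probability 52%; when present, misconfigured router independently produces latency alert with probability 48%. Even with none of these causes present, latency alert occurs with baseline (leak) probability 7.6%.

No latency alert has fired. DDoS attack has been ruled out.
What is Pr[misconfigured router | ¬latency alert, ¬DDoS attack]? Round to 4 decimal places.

Pr[misconfigured router | ¬latency alert, ¬DDoS attack] ≈ 0.0266

Under noisy-OR, P(latency alert | causes) = 1 − (1−0.076)·∏(1−qᵢ) over the active causes.
P(¬latency alert | ¬DDoS attack) = 0.924·0.95 + 0.48048·0.05 = 0.877800 + 0.024024 = 0.901824
Restricting to configurations with misconfigured router present: 0.48048·0.05 = 0.024024.
So P(misconfigured router | ¬latency alert, ¬DDoS attack) = 0.024024/0.901824 ≈ 0.0266.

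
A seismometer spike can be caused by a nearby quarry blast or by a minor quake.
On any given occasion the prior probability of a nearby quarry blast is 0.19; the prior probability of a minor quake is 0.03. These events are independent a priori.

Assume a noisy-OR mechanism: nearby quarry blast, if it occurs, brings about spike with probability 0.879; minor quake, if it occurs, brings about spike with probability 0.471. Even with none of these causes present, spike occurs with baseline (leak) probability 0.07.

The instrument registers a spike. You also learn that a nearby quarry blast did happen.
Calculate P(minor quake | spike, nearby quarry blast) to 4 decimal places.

Under noisy-OR, P(spike | causes) = 1 − (1−0.07)·∏(1−qᵢ) over the active causes.
Sum P(spike|·) weighted by the priors over both values of minor quake:
  P(spike | nearby quarry blast) = 0.88747*0.97 + 0.940472*0.03
        = 0.860846 + 0.028214 = 0.889060
Keeping only the minor quake-present terms gives 0.028214, so
  P(minor quake | spike, nearby quarry blast) = 0.028214 / 0.889060 ≈ 0.0317

P(minor quake | spike, nearby quarry blast) ≈ 0.0317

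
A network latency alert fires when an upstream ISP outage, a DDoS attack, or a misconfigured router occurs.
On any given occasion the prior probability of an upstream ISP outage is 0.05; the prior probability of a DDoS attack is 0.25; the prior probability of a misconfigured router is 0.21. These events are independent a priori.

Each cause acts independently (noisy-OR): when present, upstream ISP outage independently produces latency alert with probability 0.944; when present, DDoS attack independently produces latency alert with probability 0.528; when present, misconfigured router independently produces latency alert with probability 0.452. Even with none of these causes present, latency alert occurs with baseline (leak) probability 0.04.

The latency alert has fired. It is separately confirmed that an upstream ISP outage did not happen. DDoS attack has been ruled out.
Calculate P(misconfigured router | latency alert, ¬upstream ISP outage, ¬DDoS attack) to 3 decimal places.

Under noisy-OR, P(latency alert | causes) = 1 − (1−0.04)·∏(1−qᵢ) over the active causes.
For the numerator, keep only misconfigured router=true terms: 0.47392×0.21 = 0.099523
Denominator P(latency alert | ¬upstream ISP outage, ¬DDoS attack): 0.04×0.79 + 0.47392×0.21 = 0.131123
P(misconfigured router | latency alert, ¬upstream ISP outage, ¬DDoS attack) = 0.099523/0.131123 ≈ 0.759

P(misconfigured router | latency alert, ¬upstream ISP outage, ¬DDoS attack) ≈ 0.759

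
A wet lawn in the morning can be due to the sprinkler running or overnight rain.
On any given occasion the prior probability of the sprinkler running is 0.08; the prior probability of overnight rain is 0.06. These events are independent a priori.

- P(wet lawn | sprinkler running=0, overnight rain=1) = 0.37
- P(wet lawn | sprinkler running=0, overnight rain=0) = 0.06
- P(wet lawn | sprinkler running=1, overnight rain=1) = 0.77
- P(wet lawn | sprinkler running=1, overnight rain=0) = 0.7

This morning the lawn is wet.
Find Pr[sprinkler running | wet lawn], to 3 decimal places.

Pr[sprinkler running | wet lawn] ≈ 0.438

Sum P(wet lawn|·) weighted by the priors over the 4 (sprinkler running, overnight rain) configurations:
  P(wet lawn) = 0.06·0.92·0.94 + 0.37·0.92·0.06 + 0.7·0.08·0.94 + 0.77·0.08·0.06
        = 0.051888 + 0.020424 + 0.052640 + 0.003696 = 0.128648
Keeping only the sprinkler running-present terms gives 0.056336, so
  P(sprinkler running | wet lawn) = 0.056336 / 0.128648 ≈ 0.438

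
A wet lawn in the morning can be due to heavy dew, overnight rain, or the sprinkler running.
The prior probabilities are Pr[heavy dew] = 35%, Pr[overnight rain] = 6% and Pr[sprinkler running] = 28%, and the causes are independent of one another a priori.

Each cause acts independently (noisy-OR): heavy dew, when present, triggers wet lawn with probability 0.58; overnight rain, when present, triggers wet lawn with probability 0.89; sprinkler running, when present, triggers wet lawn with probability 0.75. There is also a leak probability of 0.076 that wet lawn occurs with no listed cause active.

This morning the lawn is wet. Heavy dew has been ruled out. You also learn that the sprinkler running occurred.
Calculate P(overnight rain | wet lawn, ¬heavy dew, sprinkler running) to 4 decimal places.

P(overnight rain | wet lawn, ¬heavy dew, sprinkler running) ≈ 0.0748

Under noisy-OR, P(wet lawn | causes) = 1 − (1−0.076)·∏(1−qᵢ) over the active causes.
Numerator (weight on configurations with overnight rain): 0.97459·0.06 = 0.058475
The normalizing constant is 0.769·0.94 + 0.97459·0.06 = 0.781335
Posterior = 0.058475 / 0.781335 ≈ 0.0748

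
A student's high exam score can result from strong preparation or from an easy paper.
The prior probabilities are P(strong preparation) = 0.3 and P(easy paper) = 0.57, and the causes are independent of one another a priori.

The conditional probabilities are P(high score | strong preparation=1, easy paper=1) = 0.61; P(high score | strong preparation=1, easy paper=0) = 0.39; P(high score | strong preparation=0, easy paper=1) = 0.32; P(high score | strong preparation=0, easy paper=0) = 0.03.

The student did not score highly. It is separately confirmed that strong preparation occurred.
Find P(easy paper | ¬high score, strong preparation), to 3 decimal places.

P(easy paper | ¬high score, strong preparation) ≈ 0.459

For the numerator, keep only easy paper=true terms: 0.39*0.57 = 0.222300
The normalizing constant is 0.61*0.43 + 0.39*0.57 = 0.484600
P(easy paper | ¬high score, strong preparation) = 0.222300/0.484600 ≈ 0.459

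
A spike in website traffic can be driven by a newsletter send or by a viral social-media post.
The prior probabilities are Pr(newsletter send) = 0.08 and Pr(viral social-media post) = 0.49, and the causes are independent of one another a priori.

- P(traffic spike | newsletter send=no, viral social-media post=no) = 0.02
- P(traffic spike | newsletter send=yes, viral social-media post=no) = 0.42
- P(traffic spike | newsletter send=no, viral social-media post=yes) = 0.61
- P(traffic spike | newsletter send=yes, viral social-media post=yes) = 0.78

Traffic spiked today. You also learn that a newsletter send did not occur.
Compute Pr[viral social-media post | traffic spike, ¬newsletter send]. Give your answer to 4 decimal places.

Pr[viral social-media post | traffic spike, ¬newsletter send] ≈ 0.9670

Numerator (weight on configurations with viral social-media post): 0.61·0.49 = 0.298900
Denominator P(traffic spike | ¬newsletter send): 0.02·0.51 + 0.61·0.49 = 0.309100
Posterior = 0.298900 / 0.309100 ≈ 0.9670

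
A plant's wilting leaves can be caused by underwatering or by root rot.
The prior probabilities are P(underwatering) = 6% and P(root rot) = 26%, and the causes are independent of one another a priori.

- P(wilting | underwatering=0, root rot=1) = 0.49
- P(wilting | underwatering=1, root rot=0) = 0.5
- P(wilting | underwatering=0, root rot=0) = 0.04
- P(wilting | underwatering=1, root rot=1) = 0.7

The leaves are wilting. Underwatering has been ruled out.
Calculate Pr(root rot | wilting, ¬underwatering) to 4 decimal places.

Weight on root rot=true, given the evidence: 0.49*0.26 = 0.127400
The normalizing constant is 0.04*0.74 + 0.49*0.26 = 0.157000
Posterior = 0.127400 / 0.157000 ≈ 0.8115

Pr(root rot | wilting, ¬underwatering) ≈ 0.8115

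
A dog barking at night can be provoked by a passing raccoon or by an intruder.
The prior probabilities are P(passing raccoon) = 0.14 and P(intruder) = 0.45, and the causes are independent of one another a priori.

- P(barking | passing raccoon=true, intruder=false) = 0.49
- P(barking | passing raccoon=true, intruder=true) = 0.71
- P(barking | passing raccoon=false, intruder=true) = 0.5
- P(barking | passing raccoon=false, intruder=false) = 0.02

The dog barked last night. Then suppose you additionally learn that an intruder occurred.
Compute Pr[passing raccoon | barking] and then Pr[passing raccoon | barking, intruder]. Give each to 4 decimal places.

P(barking) = 0.02×0.86×0.55 + 0.5×0.86×0.45 + 0.49×0.14×0.55 + 0.71×0.14×0.45 = 0.009460 + 0.193500 + 0.037730 + 0.044730 = 0.285420
The passing raccoon-present share is 0.037730 + 0.044730 = 0.082460.
Hence the posterior is 0.082460/0.285420 ≈ 0.2889.

Now also conditioning on intruder=true:
P(barking | intruder) = 0.5·0.86 + 0.71·0.14 = 0.430000 + 0.099400 = 0.529400
Of this, 0.099400 comes from 0.71·0.14 (the passing raccoon=true cases).
So P(passing raccoon | barking, intruder) = 0.099400/0.529400 ≈ 0.1878.
The drop from 0.2889 to 0.1878 is the explaining-away (discounting) effect.

Pr[passing raccoon | barking] ≈ 0.2889; Pr[passing raccoon | barking, intruder] ≈ 0.1878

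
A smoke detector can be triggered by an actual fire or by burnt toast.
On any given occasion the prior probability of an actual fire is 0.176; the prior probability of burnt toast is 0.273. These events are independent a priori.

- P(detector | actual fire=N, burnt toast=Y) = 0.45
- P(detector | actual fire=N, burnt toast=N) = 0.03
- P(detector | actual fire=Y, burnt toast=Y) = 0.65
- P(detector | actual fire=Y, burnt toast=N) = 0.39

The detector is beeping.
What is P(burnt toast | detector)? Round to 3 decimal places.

For the numerator, keep only burnt toast=true terms: 0.101228 + 0.031231 = 0.132459
The normalizing constant is 0.03*0.824*0.727 + 0.45*0.824*0.273 + 0.39*0.176*0.727 + 0.65*0.176*0.273 = 0.200331
P(burnt toast | detector) = 0.132459/0.200331 ≈ 0.661

P(burnt toast | detector) ≈ 0.661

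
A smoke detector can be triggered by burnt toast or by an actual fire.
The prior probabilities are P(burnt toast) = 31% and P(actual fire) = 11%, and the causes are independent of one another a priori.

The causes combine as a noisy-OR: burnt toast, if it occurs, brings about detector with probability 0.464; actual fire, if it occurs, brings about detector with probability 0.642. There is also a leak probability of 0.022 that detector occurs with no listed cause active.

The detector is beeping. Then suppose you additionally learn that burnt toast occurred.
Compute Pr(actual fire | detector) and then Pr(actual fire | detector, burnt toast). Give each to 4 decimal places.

Pr(actual fire | detector) ≈ 0.3473; Pr(actual fire | detector, burnt toast) ≈ 0.1742

Under noisy-OR, P(detector | causes) = 1 − (1−0.022)·∏(1−qᵢ) over the active causes.
For the numerator, keep only actual fire=true terms: 0.049326 + 0.027701 = 0.077027
The normalizing constant is 0.022*0.69*0.89 + 0.649876*0.69*0.11 + 0.475792*0.31*0.89 + 0.812334*0.31*0.11 = 0.221808
P(actual fire | detector) = 0.077027/0.221808 ≈ 0.3473

Now also conditioning on burnt toast=true:
P(detector | burnt toast) = 0.475792·0.89 + 0.812334·0.11 = 0.423455 + 0.089357 = 0.512812
The actual fire-present share is 0.812334·0.11 = 0.089357.
P(actual fire | detector, burnt toast) = 0.089357 / 0.512812 ≈ 0.1742
— burnt toast explains away the evidence for actual fire.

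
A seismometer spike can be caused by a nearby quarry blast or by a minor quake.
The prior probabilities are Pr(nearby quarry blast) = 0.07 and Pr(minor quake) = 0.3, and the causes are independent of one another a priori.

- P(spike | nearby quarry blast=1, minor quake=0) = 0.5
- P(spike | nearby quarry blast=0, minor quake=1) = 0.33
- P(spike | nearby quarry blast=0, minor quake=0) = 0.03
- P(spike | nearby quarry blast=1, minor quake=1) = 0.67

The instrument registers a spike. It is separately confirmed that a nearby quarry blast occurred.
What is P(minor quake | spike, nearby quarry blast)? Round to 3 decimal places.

By total probability over both values of minor quake:
  P(spike | nearby quarry blast) = 0.5·0.7 + 0.67·0.3
        = 0.350000 + 0.201000 = 0.551000
Configurations with minor quake contribute 0.201000, so
  P(minor quake | spike, nearby quarry blast) = 0.201000 / 0.551000 ≈ 0.365

P(minor quake | spike, nearby quarry blast) ≈ 0.365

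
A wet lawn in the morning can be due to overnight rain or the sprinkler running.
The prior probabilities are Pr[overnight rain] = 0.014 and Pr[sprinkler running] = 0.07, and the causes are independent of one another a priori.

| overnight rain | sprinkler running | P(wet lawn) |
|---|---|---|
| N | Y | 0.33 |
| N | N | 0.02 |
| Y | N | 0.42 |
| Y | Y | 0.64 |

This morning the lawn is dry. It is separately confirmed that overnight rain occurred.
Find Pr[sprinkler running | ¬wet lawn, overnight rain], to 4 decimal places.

Pr[sprinkler running | ¬wet lawn, overnight rain] ≈ 0.0446

Weight on sprinkler running=true, given the evidence: 0.36·0.07 = 0.025200
Denominator P(¬wet lawn | overnight rain): 0.58·0.93 + 0.36·0.07 = 0.564600
P(sprinkler running | ¬wet lawn, overnight rain) = 0.025200/0.564600 ≈ 0.0446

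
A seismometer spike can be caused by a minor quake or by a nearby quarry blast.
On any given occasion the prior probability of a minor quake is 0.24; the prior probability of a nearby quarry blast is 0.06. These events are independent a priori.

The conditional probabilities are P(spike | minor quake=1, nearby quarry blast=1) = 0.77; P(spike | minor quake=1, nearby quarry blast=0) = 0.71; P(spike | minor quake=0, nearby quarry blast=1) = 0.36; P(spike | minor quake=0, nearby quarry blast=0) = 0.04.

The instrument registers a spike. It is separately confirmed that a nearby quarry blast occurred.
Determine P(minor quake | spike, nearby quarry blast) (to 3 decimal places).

P(minor quake | spike, nearby quarry blast) ≈ 0.403

Numerator (weight on configurations with minor quake): 0.77×0.24 = 0.184800
The normalizing constant is 0.36×0.76 + 0.77×0.24 = 0.458400
Posterior = 0.184800 / 0.458400 ≈ 0.403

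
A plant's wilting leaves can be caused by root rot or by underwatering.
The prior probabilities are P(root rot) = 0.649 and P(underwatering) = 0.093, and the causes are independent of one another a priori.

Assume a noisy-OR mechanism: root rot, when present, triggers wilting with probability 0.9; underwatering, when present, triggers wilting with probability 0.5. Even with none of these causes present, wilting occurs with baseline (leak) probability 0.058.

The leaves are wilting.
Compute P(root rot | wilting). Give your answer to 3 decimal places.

P(root rot | wilting) ≈ 0.943

Under noisy-OR, P(wilting | causes) = 1 − (1−0.058)·∏(1−qᵢ) over the active causes.
For the numerator, keep only root rot=true terms: 0.533193 + 0.057514 = 0.590707
Denominator P(wilting): 0.058*0.351*0.907 + 0.529*0.351*0.093 + 0.9058*0.649*0.907 + 0.9529*0.649*0.093 = 0.626440
P(root rot | wilting) = 0.590707/0.626440 ≈ 0.943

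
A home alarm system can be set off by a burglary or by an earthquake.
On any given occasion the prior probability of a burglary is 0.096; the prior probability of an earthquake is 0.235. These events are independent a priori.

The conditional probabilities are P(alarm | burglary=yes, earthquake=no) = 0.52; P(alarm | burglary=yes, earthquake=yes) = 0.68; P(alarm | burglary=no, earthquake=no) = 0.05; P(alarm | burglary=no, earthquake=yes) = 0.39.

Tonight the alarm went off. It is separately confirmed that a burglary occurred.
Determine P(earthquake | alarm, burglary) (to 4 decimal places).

Numerator (weight on configurations with earthquake): 0.68×0.235 = 0.159800
Denominator P(alarm | burglary): 0.52×0.765 + 0.68×0.235 = 0.557600
Posterior = 0.159800 / 0.557600 ≈ 0.2866

P(earthquake | alarm, burglary) ≈ 0.2866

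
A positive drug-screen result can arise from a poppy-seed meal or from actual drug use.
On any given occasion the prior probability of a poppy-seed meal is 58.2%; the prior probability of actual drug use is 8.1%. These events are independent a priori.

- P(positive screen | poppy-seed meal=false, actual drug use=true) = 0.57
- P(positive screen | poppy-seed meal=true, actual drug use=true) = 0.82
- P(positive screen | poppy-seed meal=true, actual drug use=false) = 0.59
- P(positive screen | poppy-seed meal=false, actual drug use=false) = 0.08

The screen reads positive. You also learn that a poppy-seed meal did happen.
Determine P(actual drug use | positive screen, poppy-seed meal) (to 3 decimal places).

Enumerate both values of actual drug use and weight by the priors:
  P(positive screen | poppy-seed meal) = 0.59*0.919 + 0.82*0.081
        = 0.542210 + 0.066420 = 0.608630
Keeping only the actual drug use-present terms gives 0.066420, so
  P(actual drug use | positive screen, poppy-seed meal) = 0.066420 / 0.608630 ≈ 0.109

P(actual drug use | positive screen, poppy-seed meal) ≈ 0.109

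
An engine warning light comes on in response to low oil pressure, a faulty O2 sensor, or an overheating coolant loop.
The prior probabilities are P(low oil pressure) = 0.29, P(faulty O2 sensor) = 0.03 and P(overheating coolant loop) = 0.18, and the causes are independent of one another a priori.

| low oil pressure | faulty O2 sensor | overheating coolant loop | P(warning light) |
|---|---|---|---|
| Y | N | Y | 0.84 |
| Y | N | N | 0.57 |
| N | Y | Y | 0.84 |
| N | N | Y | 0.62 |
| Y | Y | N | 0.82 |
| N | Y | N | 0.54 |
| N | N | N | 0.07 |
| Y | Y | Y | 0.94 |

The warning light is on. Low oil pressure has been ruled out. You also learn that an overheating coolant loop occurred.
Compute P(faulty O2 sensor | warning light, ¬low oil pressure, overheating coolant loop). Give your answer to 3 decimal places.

P(faulty O2 sensor | warning light, ¬low oil pressure, overheating coolant loop) ≈ 0.040

By total probability over both values of faulty O2 sensor:
  P(warning light | ¬low oil pressure, overheating coolant loop) = 0.62*0.97 + 0.84*0.03
        = 0.601400 + 0.025200 = 0.626600
Keeping only the faulty O2 sensor-present terms gives 0.025200, so
  P(faulty O2 sensor | warning light, ¬low oil pressure, overheating coolant loop) = 0.025200 / 0.626600 ≈ 0.040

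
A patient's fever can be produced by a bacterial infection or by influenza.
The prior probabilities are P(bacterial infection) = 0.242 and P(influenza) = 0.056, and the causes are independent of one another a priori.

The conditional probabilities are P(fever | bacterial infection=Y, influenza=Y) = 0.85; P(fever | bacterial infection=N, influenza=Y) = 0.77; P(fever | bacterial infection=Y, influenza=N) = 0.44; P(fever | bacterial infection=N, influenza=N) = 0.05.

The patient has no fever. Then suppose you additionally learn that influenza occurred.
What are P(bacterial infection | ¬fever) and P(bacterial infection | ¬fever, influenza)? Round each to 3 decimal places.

P(bacterial infection | ¬fever) ≈ 0.159; P(bacterial infection | ¬fever, influenza) ≈ 0.172

P(¬fever) = 0.95×0.758×0.944 + 0.23×0.758×0.056 + 0.56×0.242×0.944 + 0.15×0.242×0.056 = 0.679774 + 0.009763 + 0.127931 + 0.002033 = 0.819501
Restricting to configurations with bacterial infection present: 0.127931 + 0.002033 = 0.129964.
Hence the posterior is 0.129964/0.819501 ≈ 0.159.

With the extra evidence:
P(¬fever | influenza) = 0.23×0.758 + 0.15×0.242 = 0.174340 + 0.036300 = 0.210640
Restricting to configurations with bacterial infection present: 0.15×0.242 = 0.036300.
So P(bacterial infection | ¬fever, influenza) = 0.036300/0.210640 ≈ 0.172.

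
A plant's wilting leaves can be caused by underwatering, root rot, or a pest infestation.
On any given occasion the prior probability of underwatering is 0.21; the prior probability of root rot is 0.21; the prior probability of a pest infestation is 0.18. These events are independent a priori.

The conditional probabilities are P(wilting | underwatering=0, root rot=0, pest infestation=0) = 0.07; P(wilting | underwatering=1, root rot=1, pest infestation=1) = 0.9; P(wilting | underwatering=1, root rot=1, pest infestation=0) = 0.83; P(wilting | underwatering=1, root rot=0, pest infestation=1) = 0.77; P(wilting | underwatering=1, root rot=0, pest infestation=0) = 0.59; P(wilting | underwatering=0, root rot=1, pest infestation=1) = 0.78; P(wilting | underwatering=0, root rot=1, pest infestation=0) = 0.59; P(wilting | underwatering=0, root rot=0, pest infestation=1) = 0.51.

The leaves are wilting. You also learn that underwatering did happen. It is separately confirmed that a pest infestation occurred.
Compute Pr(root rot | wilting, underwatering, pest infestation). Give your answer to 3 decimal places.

Pr(root rot | wilting, underwatering, pest infestation) ≈ 0.237

P(wilting | underwatering, pest infestation) = 0.77*0.79 + 0.9*0.21 = 0.608300 + 0.189000 = 0.797300
Of this, 0.189000 comes from 0.9*0.21 (the root rot=true cases).
So P(root rot | wilting, underwatering, pest infestation) = 0.189000/0.797300 ≈ 0.237.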